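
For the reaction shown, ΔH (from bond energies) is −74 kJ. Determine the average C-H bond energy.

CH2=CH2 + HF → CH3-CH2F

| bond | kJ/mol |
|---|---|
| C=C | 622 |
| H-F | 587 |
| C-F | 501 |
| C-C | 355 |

D(C-H) ≈ 427 kJ/mol

Let D be the C-H bond energy.
Σ(broken) = 4×D + 1×622 + 1×587 = 1209 + 4D
Σ(formed) = 1×355 + 1×501 + 5×D = 856 + 5D
ΔH = Σ(broken) − Σ(formed) = (1209 + 4D) − (856 + 5D) = +353 − D
Setting this equal to −74 kJ gives D = 427 kJ/mol.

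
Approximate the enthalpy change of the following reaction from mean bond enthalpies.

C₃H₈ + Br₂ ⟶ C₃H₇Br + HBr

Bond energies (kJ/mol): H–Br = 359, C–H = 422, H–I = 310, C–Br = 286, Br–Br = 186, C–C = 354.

Bonds broken (reactants):
  Br–Br: 1 × 186 = 186
  C–C: 2 × 354 = 708
  C–H: 8 × 422 = 3376
  Σ(broken) = 4270 kJ
Bonds formed (products):
  C–Br: 1 × 286 = 286
  C–C: 2 × 354 = 708
  C–H: 7 × 422 = 2954
  H–Br: 1 × 359 = 359
  Σ(formed) = 4307 kJ
ΔH = Σ(broken) − Σ(formed) = 4270 − 4307 = −37 kJ

ΔH ≈ −37 kJ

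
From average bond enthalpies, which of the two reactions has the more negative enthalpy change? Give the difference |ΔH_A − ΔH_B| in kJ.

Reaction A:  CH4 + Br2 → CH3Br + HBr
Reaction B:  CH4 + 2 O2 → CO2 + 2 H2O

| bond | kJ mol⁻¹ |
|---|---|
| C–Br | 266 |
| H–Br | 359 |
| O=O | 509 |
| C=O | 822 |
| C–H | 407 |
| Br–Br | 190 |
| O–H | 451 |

Reaction B, by 774 kJ

Reaction A:
  Bonds broken (reactants):
    Br–Br: 1 × 190 = 190
    C–H: 4 × 407 = 1628
    Σ(broken) = 1818 kJ
  Bonds formed (products):
    C–Br: 1 × 266 = 266
    C–H: 3 × 407 = 1221
    H–Br: 1 × 359 = 359
    Σ(formed) = 1846 kJ
  ΔH_A = 1818 − 1846 = −28 kJ
Reaction B:
  Bonds broken (reactants):
    C–H: 4 × 407 = 1628
    O=O: 2 × 509 = 1018
    Σ(broken) = 2646 kJ
  Bonds formed (products):
    C=O: 2 × 822 = 1644
    O–H: 4 × 451 = 1804
    Σ(formed) = 3448 kJ
  ΔH_B = 2646 − 3448 = −802 kJ
ΔH_A − ΔH_B = +774 kJ, so reaction B has the more negative ΔH; |ΔH_A − ΔH_B| = 774 kJ.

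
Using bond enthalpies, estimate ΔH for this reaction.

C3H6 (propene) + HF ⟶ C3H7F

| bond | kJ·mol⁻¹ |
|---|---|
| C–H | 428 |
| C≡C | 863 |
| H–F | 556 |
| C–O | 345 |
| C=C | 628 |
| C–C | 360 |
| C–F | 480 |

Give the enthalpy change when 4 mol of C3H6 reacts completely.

ΔH = −336 kJ

Bonds broken (reactants):
  C–C: 1 × 360 = 360
  C–H: 6 × 428 = 2568
  C=C: 1 × 628 = 628
  H–F: 1 × 556 = 556
  Σ(broken) = 4112 kJ
Bonds formed (products):
  C–C: 2 × 360 = 720
  C–F: 1 × 480 = 480
  C–H: 7 × 428 = 2996
  Σ(formed) = 4196 kJ
ΔH = Σ(broken) − Σ(formed) = 4112 − 4196 = −84 kJ
For 4× the reaction as written: 4 × (−84) = −336 kJ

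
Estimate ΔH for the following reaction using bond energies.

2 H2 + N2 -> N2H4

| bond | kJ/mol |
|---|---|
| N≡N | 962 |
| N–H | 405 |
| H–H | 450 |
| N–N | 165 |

ΔH ≈ +77 kJ

Bonds broken (reactants):
  H–H: 2 × 450 = 900
  N≡N: 1 × 962 = 962
  Σ(broken) = 1862 kJ
Bonds formed (products):
  N–H: 4 × 405 = 1620
  N–N: 1 × 165 = 165
  Σ(formed) = 1785 kJ
ΔH = Σ(broken) − Σ(formed) = 1862 − 1785 = +77 kJ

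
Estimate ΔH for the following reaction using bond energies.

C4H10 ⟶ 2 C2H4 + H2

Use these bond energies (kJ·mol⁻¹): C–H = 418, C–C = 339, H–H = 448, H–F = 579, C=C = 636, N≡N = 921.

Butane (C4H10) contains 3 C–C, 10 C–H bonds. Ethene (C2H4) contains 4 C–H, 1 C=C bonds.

Bonds broken (reactants):
  C–C: 3 × 339 = 1017
  C–H: 10 × 418 = 4180
  Σ(broken) = 5197 kJ
Bonds formed (products):
  C–H: 8 × 418 = 3344
  C=C: 2 × 636 = 1272
  H–H: 1 × 448 = 448
  Σ(formed) = 5064 kJ
ΔH = Σ(broken) − Σ(formed) = 5197 − 5064 = +133 kJ

ΔH ≈ +133 kJ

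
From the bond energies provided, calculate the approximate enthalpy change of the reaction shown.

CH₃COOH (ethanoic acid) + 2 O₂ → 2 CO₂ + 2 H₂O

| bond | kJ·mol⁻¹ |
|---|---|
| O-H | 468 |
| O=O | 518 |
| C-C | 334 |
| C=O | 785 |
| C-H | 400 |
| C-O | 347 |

ΔH ≈ −842 kJ

Bonds broken (reactants):
  C-C: 1 × 334 = 334
  C-H: 3 × 400 = 1200
  C-O: 1 × 347 = 347
  C=O: 1 × 785 = 785
  O-H: 1 × 468 = 468
  O=O: 2 × 518 = 1036
  Σ(broken) = 4170 kJ
Bonds formed (products):
  C=O: 4 × 785 = 3140
  O-H: 4 × 468 = 1872
  Σ(formed) = 5012 kJ
ΔH = Σ(broken) − Σ(formed) = 4170 − 5012 = −842 kJ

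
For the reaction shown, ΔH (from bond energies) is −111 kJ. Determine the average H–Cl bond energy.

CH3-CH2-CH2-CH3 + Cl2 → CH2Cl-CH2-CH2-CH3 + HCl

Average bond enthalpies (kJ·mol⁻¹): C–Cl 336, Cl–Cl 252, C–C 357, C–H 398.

Let D be the H–Cl bond energy.
Σ(broken) = 3×357 + 10×398 + 1×252 = 5303
Σ(formed) = 3×357 + 1×336 + 9×398 + 1×D = 4989 + D
ΔH = Σ(broken) − Σ(formed) = (5303) − (4989 + D) = +314 − D
Setting this equal to −111 kJ gives D = 425 kJ/mol.

D(H–Cl) ≈ 425 kJ/mol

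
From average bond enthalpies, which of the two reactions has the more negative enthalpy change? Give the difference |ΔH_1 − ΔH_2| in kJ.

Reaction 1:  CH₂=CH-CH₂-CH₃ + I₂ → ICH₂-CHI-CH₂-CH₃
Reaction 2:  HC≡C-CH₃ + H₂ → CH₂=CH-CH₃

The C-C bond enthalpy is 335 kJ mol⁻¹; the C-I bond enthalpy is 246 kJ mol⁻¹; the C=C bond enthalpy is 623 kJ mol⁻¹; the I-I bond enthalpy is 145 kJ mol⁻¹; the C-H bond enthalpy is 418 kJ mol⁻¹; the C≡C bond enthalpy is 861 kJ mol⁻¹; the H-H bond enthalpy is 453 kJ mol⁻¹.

Reaction 1:
  Bonds broken (reactants):
    C-C: 2 × 335 = 670
    C-H: 8 × 418 = 3344
    C=C: 1 × 623 = 623
    I-I: 1 × 145 = 145
    Σ(broken) = 4782 kJ
  Bonds formed (products):
    C-C: 3 × 335 = 1005
    C-H: 8 × 418 = 3344
    C-I: 2 × 246 = 492
    Σ(formed) = 4841 kJ
  ΔH_1 = 4782 − 4841 = −59 kJ
Reaction 2:
  Bonds broken (reactants):
    C≡C: 1 × 861 = 861
    C-C: 1 × 335 = 335
    C-H: 4 × 418 = 1672
    H-H: 1 × 453 = 453
    Σ(broken) = 3321 kJ
  Bonds formed (products):
    C-C: 1 × 335 = 335
    C-H: 6 × 418 = 2508
    C=C: 1 × 623 = 623
    Σ(formed) = 3466 kJ
  ΔH_2 = 3321 − 3466 = −145 kJ
ΔH_1 − ΔH_2 = +86 kJ, so reaction 2 has the more negative ΔH; |ΔH_1 − ΔH_2| = 86 kJ.

Reaction 2, by 86 kJ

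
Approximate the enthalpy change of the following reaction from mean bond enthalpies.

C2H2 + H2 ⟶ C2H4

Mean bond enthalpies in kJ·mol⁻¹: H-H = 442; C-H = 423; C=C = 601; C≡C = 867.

ΔH ≈ −138 kJ

Bonds broken (reactants):
  C≡C: 1 × 867 = 867
  C-H: 2 × 423 = 846
  H-H: 1 × 442 = 442
  Σ(broken) = 2155 kJ
Bonds formed (products):
  C-H: 4 × 423 = 1692
  C=C: 1 × 601 = 601
  Σ(formed) = 2293 kJ
ΔH = Σ(broken) − Σ(formed) = 2155 − 2293 = −138 kJ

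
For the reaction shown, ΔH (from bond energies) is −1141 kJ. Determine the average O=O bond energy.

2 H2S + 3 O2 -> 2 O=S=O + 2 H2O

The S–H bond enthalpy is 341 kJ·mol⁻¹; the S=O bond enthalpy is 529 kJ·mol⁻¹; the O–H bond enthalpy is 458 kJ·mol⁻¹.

Let D be the O=O bond energy.
Σ(broken) = 3×D + 4×341 = 1364 + 3D
Σ(formed) = 4×458 + 4×529 = 3948
ΔH = Σ(broken) − Σ(formed) = (1364 + 3D) − (3948) = −2584 + 3D
Setting this equal to −1141 kJ gives 3D = 1443, so D = 481 kJ/mol.

D(O=O) ≈ 481 kJ/mol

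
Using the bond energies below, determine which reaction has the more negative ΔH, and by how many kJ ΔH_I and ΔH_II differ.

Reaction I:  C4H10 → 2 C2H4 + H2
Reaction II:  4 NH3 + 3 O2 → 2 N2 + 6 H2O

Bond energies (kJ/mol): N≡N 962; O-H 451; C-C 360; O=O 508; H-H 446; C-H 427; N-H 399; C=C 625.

Reaction I:
  Bonds broken (reactants):
    C-C: 3 × 360 = 1080
    C-H: 10 × 427 = 4270
    Σ(broken) = 5350 kJ
  Bonds formed (products):
    C-H: 8 × 427 = 3416
    C=C: 2 × 625 = 1250
    H-H: 1 × 446 = 446
    Σ(formed) = 5112 kJ
  ΔH_I = 5350 − 5112 = +238 kJ
Reaction II:
  Bonds broken (reactants):
    N-H: 12 × 399 = 4788
    O=O: 3 × 508 = 1524
    Σ(broken) = 6312 kJ
  Bonds formed (products):
    N≡N: 2 × 962 = 1924
    O-H: 12 × 451 = 5412
    Σ(formed) = 7336 kJ
  ΔH_II = 6312 − 7336 = −1024 kJ
ΔH_I − ΔH_II = +1262 kJ, so reaction II has the more negative ΔH; |ΔH_I − ΔH_II| = 1262 kJ.

Reaction II, by 1262 kJ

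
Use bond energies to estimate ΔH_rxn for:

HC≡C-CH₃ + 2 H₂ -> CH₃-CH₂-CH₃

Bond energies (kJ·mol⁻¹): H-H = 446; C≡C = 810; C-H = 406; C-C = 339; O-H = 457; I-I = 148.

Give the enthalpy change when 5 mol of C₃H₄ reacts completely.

ΔH = −1305 kJ

Bonds broken (reactants):
  C≡C: 1 × 810 = 810
  C-C: 1 × 339 = 339
  C-H: 4 × 406 = 1624
  H-H: 2 × 446 = 892
  Σ(broken) = 3665 kJ
Bonds formed (products):
  C-C: 2 × 339 = 678
  C-H: 8 × 406 = 3248
  Σ(formed) = 3926 kJ
ΔH = Σ(broken) − Σ(formed) = 3665 − 3926 = −261 kJ
For 5× the reaction as written: 5 × (−261) = −1305 kJ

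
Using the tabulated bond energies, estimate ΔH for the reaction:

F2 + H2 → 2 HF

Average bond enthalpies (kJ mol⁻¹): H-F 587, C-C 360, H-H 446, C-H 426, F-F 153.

Bonds broken (reactants):
  F-F: 1 × 153 = 153
  H-H: 1 × 446 = 446
  Σ(broken) = 599 kJ
Bonds formed (products):
  H-F: 2 × 587 = 1174
  Σ(formed) = 1174 kJ
ΔH = Σ(broken) − Σ(formed) = 599 − 1174 = −575 kJ

ΔH ≈ −575 kJ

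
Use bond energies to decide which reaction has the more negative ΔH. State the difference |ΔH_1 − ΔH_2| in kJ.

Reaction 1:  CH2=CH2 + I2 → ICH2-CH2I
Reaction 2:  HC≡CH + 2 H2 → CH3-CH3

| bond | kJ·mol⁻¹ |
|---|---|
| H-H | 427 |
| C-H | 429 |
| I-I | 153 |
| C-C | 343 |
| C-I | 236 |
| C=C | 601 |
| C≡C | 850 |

Reaction 1:
  Bonds broken (reactants):
    C-H: 4 × 429 = 1716
    C=C: 1 × 601 = 601
    I-I: 1 × 153 = 153
    Σ(broken) = 2470 kJ
  Bonds formed (products):
    C-C: 1 × 343 = 343
    C-H: 4 × 429 = 1716
    C-I: 2 × 236 = 472
    Σ(formed) = 2531 kJ
  ΔH_1 = 2470 − 2531 = −61 kJ
Reaction 2:
  Bonds broken (reactants):
    C≡C: 1 × 850 = 850
    C-H: 2 × 429 = 858
    H-H: 2 × 427 = 854
    Σ(broken) = 2562 kJ
  Bonds formed (products):
    C-C: 1 × 343 = 343
    C-H: 6 × 429 = 2574
    Σ(formed) = 2917 kJ
  ΔH_2 = 2562 − 2917 = −355 kJ
ΔH_1 − ΔH_2 = +294 kJ, so reaction 2 has the more negative ΔH; |ΔH_1 − ΔH_2| = 294 kJ.

Reaction 2, by 294 kJ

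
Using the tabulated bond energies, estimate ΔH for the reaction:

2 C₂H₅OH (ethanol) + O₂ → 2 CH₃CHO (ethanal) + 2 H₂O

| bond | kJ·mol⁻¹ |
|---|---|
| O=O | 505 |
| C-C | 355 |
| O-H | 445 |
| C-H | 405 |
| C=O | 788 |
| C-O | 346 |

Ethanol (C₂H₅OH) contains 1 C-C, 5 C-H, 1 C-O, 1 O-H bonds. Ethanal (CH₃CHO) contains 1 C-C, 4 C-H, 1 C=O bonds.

Bonds broken (reactants):
  C-C: 2 × 355 = 710
  C-H: 10 × 405 = 4050
  C-O: 2 × 346 = 692
  O-H: 2 × 445 = 890
  O=O: 1 × 505 = 505
  Σ(broken) = 6847 kJ
Bonds formed (products):
  C-C: 2 × 355 = 710
  C-H: 8 × 405 = 3240
  C=O: 2 × 788 = 1576
  O-H: 4 × 445 = 1780
  Σ(formed) = 7306 kJ
ΔH = Σ(broken) − Σ(formed) = 6847 − 7306 = −459 kJ

ΔH ≈ −459 kJ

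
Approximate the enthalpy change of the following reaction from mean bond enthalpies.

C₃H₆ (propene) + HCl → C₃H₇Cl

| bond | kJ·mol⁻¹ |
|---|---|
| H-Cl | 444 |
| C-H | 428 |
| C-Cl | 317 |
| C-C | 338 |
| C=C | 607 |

Bonds broken (reactants):
  C-C: 1 × 338 = 338
  C-H: 6 × 428 = 2568
  C=C: 1 × 607 = 607
  H-Cl: 1 × 444 = 444
  Σ(broken) = 3957 kJ
Bonds formed (products):
  C-C: 2 × 338 = 676
  C-Cl: 1 × 317 = 317
  C-H: 7 × 428 = 2996
  Σ(formed) = 3989 kJ
ΔH = Σ(broken) − Σ(formed) = 3957 − 3989 = −32 kJ

ΔH ≈ −32 kJ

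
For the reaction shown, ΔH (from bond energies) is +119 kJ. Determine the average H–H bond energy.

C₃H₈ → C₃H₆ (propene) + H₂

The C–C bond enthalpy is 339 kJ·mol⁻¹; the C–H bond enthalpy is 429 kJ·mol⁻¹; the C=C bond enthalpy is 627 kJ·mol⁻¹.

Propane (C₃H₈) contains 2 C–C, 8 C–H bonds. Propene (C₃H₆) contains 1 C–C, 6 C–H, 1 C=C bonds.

D(H–H) ≈ 451 kJ/mol

Let D be the H–H bond energy.
Σ(broken) = 2×339 + 8×429 = 4110
Σ(formed) = 1×339 + 6×429 + 1×627 + 1×D = 3540 + D
ΔH = Σ(broken) − Σ(formed) = (4110) − (3540 + D) = +570 − D
Setting this equal to +119 kJ gives D = 451 kJ/mol.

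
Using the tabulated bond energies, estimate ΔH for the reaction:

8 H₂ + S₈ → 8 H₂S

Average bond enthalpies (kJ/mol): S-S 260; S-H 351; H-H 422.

Bonds broken (reactants):
  H-H: 8 × 422 = 3376
  S-S: 8 × 260 = 2080
  Σ(broken) = 5456 kJ
Bonds formed (products):
  S-H: 16 × 351 = 5616
  Σ(formed) = 5616 kJ
ΔH = Σ(broken) − Σ(formed) = 5456 − 5616 = −160 kJ

ΔH ≈ −160 kJ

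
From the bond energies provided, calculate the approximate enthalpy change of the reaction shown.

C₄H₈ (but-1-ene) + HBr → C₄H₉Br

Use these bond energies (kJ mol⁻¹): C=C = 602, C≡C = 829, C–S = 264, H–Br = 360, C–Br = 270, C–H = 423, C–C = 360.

Bonds broken (reactants):
  C–C: 2 × 360 = 720
  C–H: 8 × 423 = 3384
  C=C: 1 × 602 = 602
  H–Br: 1 × 360 = 360
  Σ(broken) = 5066 kJ
Bonds formed (products):
  C–Br: 1 × 270 = 270
  C–C: 3 × 360 = 1080
  C–H: 9 × 423 = 3807
  Σ(formed) = 5157 kJ
ΔH = Σ(broken) − Σ(formed) = 5066 − 5157 = −91 kJ

ΔH ≈ −91 kJ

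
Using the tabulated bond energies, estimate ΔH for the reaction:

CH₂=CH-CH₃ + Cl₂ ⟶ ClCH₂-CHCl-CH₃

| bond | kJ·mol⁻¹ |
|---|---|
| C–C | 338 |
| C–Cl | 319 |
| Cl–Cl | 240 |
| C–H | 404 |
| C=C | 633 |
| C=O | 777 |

Bonds broken (reactants):
  C–C: 1 × 338 = 338
  C–H: 6 × 404 = 2424
  C=C: 1 × 633 = 633
  Cl–Cl: 1 × 240 = 240
  Σ(broken) = 3635 kJ
Bonds formed (products):
  C–C: 2 × 338 = 676
  C–Cl: 2 × 319 = 638
  C–H: 6 × 404 = 2424
  Σ(formed) = 3738 kJ
ΔH = Σ(broken) − Σ(formed) = 3635 − 3738 = −103 kJ

ΔH ≈ −103 kJ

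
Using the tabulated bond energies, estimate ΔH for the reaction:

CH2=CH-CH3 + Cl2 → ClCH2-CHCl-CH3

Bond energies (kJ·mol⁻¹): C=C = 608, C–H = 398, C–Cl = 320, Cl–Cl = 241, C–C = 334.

ΔH ≈ −125 kJ

Bonds broken (reactants):
  C–C: 1 × 334 = 334
  C–H: 6 × 398 = 2388
  C=C: 1 × 608 = 608
  Cl–Cl: 1 × 241 = 241
  Σ(broken) = 3571 kJ
Bonds formed (products):
  C–C: 2 × 334 = 668
  C–Cl: 2 × 320 = 640
  C–H: 6 × 398 = 2388
  Σ(formed) = 3696 kJ
ΔH = Σ(broken) − Σ(formed) = 3571 − 3696 = −125 kJ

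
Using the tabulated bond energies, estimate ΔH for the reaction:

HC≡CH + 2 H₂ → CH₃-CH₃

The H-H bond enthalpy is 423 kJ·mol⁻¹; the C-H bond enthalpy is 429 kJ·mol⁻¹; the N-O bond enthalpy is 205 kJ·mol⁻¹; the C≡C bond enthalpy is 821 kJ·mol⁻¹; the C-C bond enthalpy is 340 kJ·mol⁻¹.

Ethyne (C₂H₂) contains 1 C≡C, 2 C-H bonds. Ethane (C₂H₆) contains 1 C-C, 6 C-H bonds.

ΔH ≈ −389 kJ

Bonds broken (reactants):
  C≡C: 1 × 821 = 821
  C-H: 2 × 429 = 858
  H-H: 2 × 423 = 846
  Σ(broken) = 2525 kJ
Bonds formed (products):
  C-C: 1 × 340 = 340
  C-H: 6 × 429 = 2574
  Σ(formed) = 2914 kJ
ΔH = Σ(broken) − Σ(formed) = 2525 − 2914 = −389 kJ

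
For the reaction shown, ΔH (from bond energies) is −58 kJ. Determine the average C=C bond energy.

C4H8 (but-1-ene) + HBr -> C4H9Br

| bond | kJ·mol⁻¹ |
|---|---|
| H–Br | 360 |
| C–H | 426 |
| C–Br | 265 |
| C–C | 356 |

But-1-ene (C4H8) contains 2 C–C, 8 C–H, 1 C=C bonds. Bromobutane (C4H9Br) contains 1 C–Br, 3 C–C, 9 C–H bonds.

D(C=C) ≈ 629 kJ/mol

Let D be the C=C bond energy.
Σ(broken) = 2×356 + 8×426 + 1×D + 1×360 = 4480 + D
Σ(formed) = 1×265 + 3×356 + 9×426 = 5167
ΔH = Σ(broken) − Σ(formed) = (4480 + D) − (5167) = −687 + D
Setting this equal to −58 kJ gives D = 629 kJ/mol.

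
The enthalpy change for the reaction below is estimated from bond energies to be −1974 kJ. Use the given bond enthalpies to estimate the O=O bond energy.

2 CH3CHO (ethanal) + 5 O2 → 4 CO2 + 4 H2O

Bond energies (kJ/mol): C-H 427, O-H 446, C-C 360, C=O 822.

Let D be the O=O bond energy.
Σ(broken) = 2×360 + 8×427 + 2×822 + 5×D = 5780 + 5D
Σ(formed) = 8×822 + 8×446 = 10144
ΔH = Σ(broken) − Σ(formed) = (5780 + 5D) − (10144) = −4364 + 5D
Setting this equal to −1974 kJ gives 5D = 2390, so D = 478 kJ/mol.

D(O=O) ≈ 478 kJ/mol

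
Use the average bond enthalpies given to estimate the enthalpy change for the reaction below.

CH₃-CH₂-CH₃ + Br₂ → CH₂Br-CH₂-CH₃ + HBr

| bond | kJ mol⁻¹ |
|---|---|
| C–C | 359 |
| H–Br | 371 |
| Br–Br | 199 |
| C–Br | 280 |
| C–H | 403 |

Bonds broken (reactants):
  Br–Br: 1 × 199 = 199
  C–C: 2 × 359 = 718
  C–H: 8 × 403 = 3224
  Σ(broken) = 4141 kJ
Bonds formed (products):
  C–Br: 1 × 280 = 280
  C–C: 2 × 359 = 718
  C–H: 7 × 403 = 2821
  H–Br: 1 × 371 = 371
  Σ(formed) = 4190 kJ
ΔH = Σ(broken) − Σ(formed) = 4141 − 4190 = −49 kJ

ΔH ≈ −49 kJ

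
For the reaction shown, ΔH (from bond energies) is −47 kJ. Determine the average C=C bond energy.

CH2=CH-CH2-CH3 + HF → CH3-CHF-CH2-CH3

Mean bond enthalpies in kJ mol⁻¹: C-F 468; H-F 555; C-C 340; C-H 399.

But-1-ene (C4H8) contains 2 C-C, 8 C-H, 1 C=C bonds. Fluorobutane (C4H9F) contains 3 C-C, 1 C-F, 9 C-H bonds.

Let D be the C=C bond energy.
Σ(broken) = 2×340 + 8×399 + 1×D + 1×555 = 4427 + D
Σ(formed) = 3×340 + 1×468 + 9×399 = 5079
ΔH = Σ(broken) − Σ(formed) = (4427 + D) − (5079) = −652 + D
Setting this equal to −47 kJ gives D = 605 kJ/mol.

D(C=C) ≈ 605 kJ/mol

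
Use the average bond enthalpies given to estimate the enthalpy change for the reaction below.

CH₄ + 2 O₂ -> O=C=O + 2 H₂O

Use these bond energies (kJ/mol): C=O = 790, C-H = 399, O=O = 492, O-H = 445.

ΔH ≈ −780 kJ

Bonds broken (reactants):
  C-H: 4 × 399 = 1596
  O=O: 2 × 492 = 984
  Σ(broken) = 2580 kJ
Bonds formed (products):
  C=O: 2 × 790 = 1580
  O-H: 4 × 445 = 1780
  Σ(formed) = 3360 kJ
ΔH = Σ(broken) − Σ(formed) = 2580 − 3360 = −780 kJ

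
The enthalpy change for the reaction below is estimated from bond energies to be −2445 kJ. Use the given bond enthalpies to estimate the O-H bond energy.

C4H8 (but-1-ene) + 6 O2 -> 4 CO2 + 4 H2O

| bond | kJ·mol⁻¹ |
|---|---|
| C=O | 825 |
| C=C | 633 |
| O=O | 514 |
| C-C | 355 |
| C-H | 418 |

D(O-H) ≈ 452 kJ/mol

Let D be the O-H bond energy.
Σ(broken) = 2×355 + 8×418 + 1×633 + 6×514 = 7771
Σ(formed) = 8×825 + 8×D = 6600 + 8D
ΔH = Σ(broken) − Σ(formed) = (7771) − (6600 + 8D) = +1171 − 8D
Setting this equal to −2445 kJ gives 8D = 3616, so D = 452 kJ/mol.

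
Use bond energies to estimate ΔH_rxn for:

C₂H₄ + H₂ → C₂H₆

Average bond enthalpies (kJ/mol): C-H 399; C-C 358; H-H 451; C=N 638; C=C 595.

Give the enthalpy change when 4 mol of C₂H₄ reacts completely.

ΔH = −440 kJ

Bonds broken (reactants):
  C-H: 4 × 399 = 1596
  C=C: 1 × 595 = 595
  H-H: 1 × 451 = 451
  Σ(broken) = 2642 kJ
Bonds formed (products):
  C-C: 1 × 358 = 358
  C-H: 6 × 399 = 2394
  Σ(formed) = 2752 kJ
ΔH = Σ(broken) − Σ(formed) = 2642 − 2752 = −110 kJ
For 4× the reaction as written: 4 × (−110) = −440 kJ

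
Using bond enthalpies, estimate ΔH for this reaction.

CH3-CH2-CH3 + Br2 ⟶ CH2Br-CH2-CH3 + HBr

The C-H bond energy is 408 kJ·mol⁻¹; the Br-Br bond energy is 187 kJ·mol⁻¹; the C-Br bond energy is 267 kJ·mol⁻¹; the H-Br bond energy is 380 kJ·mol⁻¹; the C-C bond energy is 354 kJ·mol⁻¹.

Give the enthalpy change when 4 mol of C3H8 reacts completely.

ΔH = −208 kJ

Bonds broken (reactants):
  Br-Br: 1 × 187 = 187
  C-C: 2 × 354 = 708
  C-H: 8 × 408 = 3264
  Σ(broken) = 4159 kJ
Bonds formed (products):
  C-Br: 1 × 267 = 267
  C-C: 2 × 354 = 708
  C-H: 7 × 408 = 2856
  H-Br: 1 × 380 = 380
  Σ(formed) = 4211 kJ
ΔH = Σ(broken) − Σ(formed) = 4159 − 4211 = −52 kJ
For 4× the reaction as written: 4 × (−52) = −208 kJ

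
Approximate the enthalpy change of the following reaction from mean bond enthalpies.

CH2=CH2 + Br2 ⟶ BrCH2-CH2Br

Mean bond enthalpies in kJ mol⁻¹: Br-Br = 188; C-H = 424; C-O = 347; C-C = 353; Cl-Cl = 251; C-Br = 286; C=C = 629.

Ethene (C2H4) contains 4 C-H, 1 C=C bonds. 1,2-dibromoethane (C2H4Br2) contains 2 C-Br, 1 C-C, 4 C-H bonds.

Bonds broken (reactants):
  Br-Br: 1 × 188 = 188
  C-H: 4 × 424 = 1696
  C=C: 1 × 629 = 629
  Σ(broken) = 2513 kJ
Bonds formed (products):
  C-Br: 2 × 286 = 572
  C-C: 1 × 353 = 353
  C-H: 4 × 424 = 1696
  Σ(formed) = 2621 kJ
ΔH = Σ(broken) − Σ(formed) = 2513 − 2621 = −108 kJ

ΔH ≈ −108 kJ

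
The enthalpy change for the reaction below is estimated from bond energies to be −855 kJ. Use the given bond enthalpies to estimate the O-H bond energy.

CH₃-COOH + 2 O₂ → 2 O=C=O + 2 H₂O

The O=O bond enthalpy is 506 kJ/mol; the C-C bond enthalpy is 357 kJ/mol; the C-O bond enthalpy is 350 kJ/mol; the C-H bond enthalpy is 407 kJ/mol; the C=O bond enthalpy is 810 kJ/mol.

D(O-H) ≈ 455 kJ/mol

Let D be the O-H bond energy.
Σ(broken) = 1×357 + 3×407 + 1×350 + 1×810 + 1×D + 2×506 = 3750 + D
Σ(formed) = 4×810 + 4×D = 3240 + 4D
ΔH = Σ(broken) − Σ(formed) = (3750 + D) − (3240 + 4D) = +510 − 3D
Setting this equal to −855 kJ gives 3D = 1365, so D = 455 kJ/mol.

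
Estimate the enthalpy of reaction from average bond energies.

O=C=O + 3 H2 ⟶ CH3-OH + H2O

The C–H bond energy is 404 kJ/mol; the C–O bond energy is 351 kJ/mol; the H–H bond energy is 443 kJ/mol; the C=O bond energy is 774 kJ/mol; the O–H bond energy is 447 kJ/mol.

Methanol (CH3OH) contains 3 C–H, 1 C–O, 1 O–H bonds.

ΔH ≈ −27 kJ

Bonds broken (reactants):
  C=O: 2 × 774 = 1548
  H–H: 3 × 443 = 1329
  Σ(broken) = 2877 kJ
Bonds formed (products):
  C–H: 3 × 404 = 1212
  C–O: 1 × 351 = 351
  O–H: 3 × 447 = 1341
  Σ(formed) = 2904 kJ
ΔH = Σ(broken) − Σ(formed) = 2877 − 2904 = −27 kJ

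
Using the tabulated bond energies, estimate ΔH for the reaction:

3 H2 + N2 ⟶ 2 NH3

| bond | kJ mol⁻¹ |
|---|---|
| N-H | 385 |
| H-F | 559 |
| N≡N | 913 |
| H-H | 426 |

ΔH ≈ −119 kJ

Bonds broken (reactants):
  H-H: 3 × 426 = 1278
  N≡N: 1 × 913 = 913
  Σ(broken) = 2191 kJ
Bonds formed (products):
  N-H: 6 × 385 = 2310
  Σ(formed) = 2310 kJ
ΔH = Σ(broken) − Σ(formed) = 2191 − 2310 = −119 kJ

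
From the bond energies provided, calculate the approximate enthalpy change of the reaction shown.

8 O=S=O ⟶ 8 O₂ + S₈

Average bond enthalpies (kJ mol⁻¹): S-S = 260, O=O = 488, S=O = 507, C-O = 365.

Bonds broken (reactants):
  S=O: 16 × 507 = 8112
  Σ(broken) = 8112 kJ
Bonds formed (products):
  O=O: 8 × 488 = 3904
  S-S: 8 × 260 = 2080
  Σ(formed) = 5984 kJ
ΔH = Σ(broken) − Σ(formed) = 8112 − 5984 = +2128 kJ

ΔH ≈ +2128 kJ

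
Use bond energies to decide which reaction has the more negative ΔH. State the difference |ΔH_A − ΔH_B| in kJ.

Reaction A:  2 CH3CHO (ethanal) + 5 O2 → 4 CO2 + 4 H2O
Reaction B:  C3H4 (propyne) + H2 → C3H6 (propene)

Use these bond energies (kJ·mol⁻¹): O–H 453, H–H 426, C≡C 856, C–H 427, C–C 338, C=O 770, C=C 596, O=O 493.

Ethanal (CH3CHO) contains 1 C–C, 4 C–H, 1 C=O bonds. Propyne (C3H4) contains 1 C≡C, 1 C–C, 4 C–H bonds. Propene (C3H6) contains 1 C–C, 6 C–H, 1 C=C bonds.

Reaction A:
  Bonds broken (reactants):
    C–C: 2 × 338 = 676
    C–H: 8 × 427 = 3416
    C=O: 2 × 770 = 1540
    O=O: 5 × 493 = 2465
    Σ(broken) = 8097 kJ
  Bonds formed (products):
    C=O: 8 × 770 = 6160
    O–H: 8 × 453 = 3624
    Σ(formed) = 9784 kJ
  ΔH_A = 8097 − 9784 = −1687 kJ
Reaction B:
  Bonds broken (reactants):
    C≡C: 1 × 856 = 856
    C–C: 1 × 338 = 338
    C–H: 4 × 427 = 1708
    H–H: 1 × 426 = 426
    Σ(broken) = 3328 kJ
  Bonds formed (products):
    C–C: 1 × 338 = 338
    C–H: 6 × 427 = 2562
    C=C: 1 × 596 = 596
    Σ(formed) = 3496 kJ
  ΔH_B = 3328 − 3496 = −168 kJ
ΔH_A − ΔH_B = −1519 kJ, so reaction A has the more negative ΔH; |ΔH_A − ΔH_B| = 1519 kJ.

Reaction A, by 1519 kJ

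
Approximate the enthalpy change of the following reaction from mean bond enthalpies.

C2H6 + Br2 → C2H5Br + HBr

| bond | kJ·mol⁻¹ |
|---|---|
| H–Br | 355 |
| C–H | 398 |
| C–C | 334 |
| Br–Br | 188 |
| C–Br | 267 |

Bonds broken (reactants):
  Br–Br: 1 × 188 = 188
  C–C: 1 × 334 = 334
  C–H: 6 × 398 = 2388
  Σ(broken) = 2910 kJ
Bonds formed (products):
  C–Br: 1 × 267 = 267
  C–C: 1 × 334 = 334
  C–H: 5 × 398 = 1990
  H–Br: 1 × 355 = 355
  Σ(formed) = 2946 kJ
ΔH = Σ(broken) − Σ(formed) = 2910 − 2946 = −36 kJ

ΔH ≈ −36 kJ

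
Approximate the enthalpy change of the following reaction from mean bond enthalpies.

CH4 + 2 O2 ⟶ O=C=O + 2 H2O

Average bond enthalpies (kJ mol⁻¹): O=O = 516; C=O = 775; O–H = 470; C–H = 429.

Bonds broken (reactants):
  C–H: 4 × 429 = 1716
  O=O: 2 × 516 = 1032
  Σ(broken) = 2748 kJ
Bonds formed (products):
  C=O: 2 × 775 = 1550
  O–H: 4 × 470 = 1880
  Σ(formed) = 3430 kJ
ΔH = Σ(broken) − Σ(formed) = 2748 − 3430 = −682 kJ

ΔH ≈ −682 kJ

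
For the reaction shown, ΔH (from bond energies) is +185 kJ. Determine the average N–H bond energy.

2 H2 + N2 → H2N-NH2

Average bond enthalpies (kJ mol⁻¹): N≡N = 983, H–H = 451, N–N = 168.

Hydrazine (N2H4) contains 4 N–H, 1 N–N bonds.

Let D be the N–H bond energy.
Σ(broken) = 2×451 + 1×983 = 1885
Σ(formed) = 4×D + 1×168 = 168 + 4D
ΔH = Σ(broken) − Σ(formed) = (1885) − (168 + 4D) = +1717 − 4D
Setting this equal to +185 kJ gives 4D = 1532, so D = 383 kJ/mol.

D(N–H) ≈ 383 kJ/mol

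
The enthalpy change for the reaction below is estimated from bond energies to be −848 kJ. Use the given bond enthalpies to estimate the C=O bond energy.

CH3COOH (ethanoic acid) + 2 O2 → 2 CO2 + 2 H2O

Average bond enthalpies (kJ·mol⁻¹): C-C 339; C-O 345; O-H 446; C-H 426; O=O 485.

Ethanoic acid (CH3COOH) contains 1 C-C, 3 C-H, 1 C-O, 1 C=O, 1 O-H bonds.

Let D be the C=O bond energy.
Σ(broken) = 1×339 + 3×426 + 1×345 + 1×D + 1×446 + 2×485 = 3378 + D
Σ(formed) = 4×D + 4×446 = 1784 + 4D
ΔH = Σ(broken) − Σ(formed) = (3378 + D) − (1784 + 4D) = +1594 − 3D
Setting this equal to −848 kJ gives 3D = 2442, so D = 814 kJ/mol.

D(C=O) ≈ 814 kJ/mol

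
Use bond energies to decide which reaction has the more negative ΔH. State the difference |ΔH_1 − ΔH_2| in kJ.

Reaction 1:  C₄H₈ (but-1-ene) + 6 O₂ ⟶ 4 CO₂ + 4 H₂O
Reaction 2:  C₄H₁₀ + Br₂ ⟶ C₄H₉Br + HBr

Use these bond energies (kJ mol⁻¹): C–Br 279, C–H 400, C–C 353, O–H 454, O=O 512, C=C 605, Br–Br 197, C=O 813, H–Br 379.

Reaction 1, by 2492 kJ

Reaction 1:
  Bonds broken (reactants):
    C–C: 2 × 353 = 706
    C–H: 8 × 400 = 3200
    C=C: 1 × 605 = 605
    O=O: 6 × 512 = 3072
    Σ(broken) = 7583 kJ
  Bonds formed (products):
    C=O: 8 × 813 = 6504
    O–H: 8 × 454 = 3632
    Σ(formed) = 10136 kJ
  ΔH_1 = 7583 − 10136 = −2553 kJ
Reaction 2:
  Bonds broken (reactants):
    Br–Br: 1 × 197 = 197
    C–C: 3 × 353 = 1059
    C–H: 10 × 400 = 4000
    Σ(broken) = 5256 kJ
  Bonds formed (products):
    C–Br: 1 × 279 = 279
    C–C: 3 × 353 = 1059
    C–H: 9 × 400 = 3600
    H–Br: 1 × 379 = 379
    Σ(formed) = 5317 kJ
  ΔH_2 = 5256 − 5317 = −61 kJ
ΔH_1 − ΔH_2 = −2492 kJ, so reaction 1 has the more negative ΔH; |ΔH_1 − ΔH_2| = 2492 kJ.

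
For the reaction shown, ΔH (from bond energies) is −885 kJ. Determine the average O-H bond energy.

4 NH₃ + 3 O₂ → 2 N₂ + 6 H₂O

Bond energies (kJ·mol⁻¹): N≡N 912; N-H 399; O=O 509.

D(O-H) ≈ 448 kJ/mol

Let D be the O-H bond energy.
Σ(broken) = 12×399 + 3×509 = 6315
Σ(formed) = 2×912 + 12×D = 1824 + 12D
ΔH = Σ(broken) − Σ(formed) = (6315) − (1824 + 12D) = +4491 − 12D
Setting this equal to −885 kJ gives 12D = 5376, so D = 448 kJ/mol.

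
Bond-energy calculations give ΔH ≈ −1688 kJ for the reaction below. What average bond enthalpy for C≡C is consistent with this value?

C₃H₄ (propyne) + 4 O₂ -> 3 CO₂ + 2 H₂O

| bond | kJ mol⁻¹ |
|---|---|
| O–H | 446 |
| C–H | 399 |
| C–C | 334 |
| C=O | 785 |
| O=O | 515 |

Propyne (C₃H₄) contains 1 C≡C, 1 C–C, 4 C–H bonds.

D(C≡C) ≈ 816 kJ/mol

Let D be the C≡C bond energy.
Σ(broken) = 1×D + 1×334 + 4×399 + 4×515 = 3990 + D
Σ(formed) = 6×785 + 4×446 = 6494
ΔH = Σ(broken) − Σ(formed) = (3990 + D) − (6494) = −2504 + D
Setting this equal to −1688 kJ gives D = 816 kJ/mol.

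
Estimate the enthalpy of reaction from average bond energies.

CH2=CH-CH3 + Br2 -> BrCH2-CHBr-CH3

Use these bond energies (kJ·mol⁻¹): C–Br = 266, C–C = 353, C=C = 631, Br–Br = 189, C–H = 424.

Bonds broken (reactants):
  Br–Br: 1 × 189 = 189
  C–C: 1 × 353 = 353
  C–H: 6 × 424 = 2544
  C=C: 1 × 631 = 631
  Σ(broken) = 3717 kJ
Bonds formed (products):
  C–Br: 2 × 266 = 532
  C–C: 2 × 353 = 706
  C–H: 6 × 424 = 2544
  Σ(formed) = 3782 kJ
ΔH = Σ(broken) − Σ(formed) = 3717 − 3782 = −65 kJ

ΔH ≈ −65 kJ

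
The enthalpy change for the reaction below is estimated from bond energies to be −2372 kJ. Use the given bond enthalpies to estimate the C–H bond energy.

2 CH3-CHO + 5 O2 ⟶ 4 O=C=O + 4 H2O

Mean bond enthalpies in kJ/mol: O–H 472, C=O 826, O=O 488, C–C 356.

D(C–H) ≈ 401 kJ/mol

Let D be the C–H bond energy.
Σ(broken) = 2×356 + 8×D + 2×826 + 5×488 = 4804 + 8D
Σ(formed) = 8×826 + 8×472 = 10384
ΔH = Σ(broken) − Σ(formed) = (4804 + 8D) − (10384) = −5580 + 8D
Setting this equal to −2372 kJ gives 8D = 3208, so D = 401 kJ/mol.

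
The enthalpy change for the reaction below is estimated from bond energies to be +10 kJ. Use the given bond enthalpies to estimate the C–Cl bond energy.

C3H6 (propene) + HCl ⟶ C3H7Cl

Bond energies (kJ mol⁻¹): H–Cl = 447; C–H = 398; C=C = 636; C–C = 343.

Let D be the C–Cl bond energy.
Σ(broken) = 1×343 + 6×398 + 1×636 + 1×447 = 3814
Σ(formed) = 2×343 + 1×D + 7×398 = 3472 + D
ΔH = Σ(broken) − Σ(formed) = (3814) − (3472 + D) = +342 − D
Setting this equal to +10 kJ gives D = 332 kJ/mol.

D(C–Cl) ≈ 332 kJ/mol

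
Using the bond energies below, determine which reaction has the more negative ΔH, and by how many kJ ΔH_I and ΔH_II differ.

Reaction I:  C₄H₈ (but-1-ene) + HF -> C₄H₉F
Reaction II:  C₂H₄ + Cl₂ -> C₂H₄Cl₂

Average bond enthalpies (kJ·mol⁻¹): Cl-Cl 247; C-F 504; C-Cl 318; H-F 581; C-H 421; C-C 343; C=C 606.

Reaction II, by 45 kJ

Reaction I:
  Bonds broken (reactants):
    C-C: 2 × 343 = 686
    C-H: 8 × 421 = 3368
    C=C: 1 × 606 = 606
    H-F: 1 × 581 = 581
    Σ(broken) = 5241 kJ
  Bonds formed (products):
    C-C: 3 × 343 = 1029
    C-F: 1 × 504 = 504
    C-H: 9 × 421 = 3789
    Σ(formed) = 5322 kJ
  ΔH_I = 5241 − 5322 = −81 kJ
Reaction II:
  Bonds broken (reactants):
    C-H: 4 × 421 = 1684
    C=C: 1 × 606 = 606
    Cl-Cl: 1 × 247 = 247
    Σ(broken) = 2537 kJ
  Bonds formed (products):
    C-C: 1 × 343 = 343
    C-Cl: 2 × 318 = 636
    C-H: 4 × 421 = 1684
    Σ(formed) = 2663 kJ
  ΔH_II = 2537 − 2663 = −126 kJ
ΔH_I − ΔH_II = +45 kJ, so reaction II has the more negative ΔH; |ΔH_I − ΔH_II| = 45 kJ.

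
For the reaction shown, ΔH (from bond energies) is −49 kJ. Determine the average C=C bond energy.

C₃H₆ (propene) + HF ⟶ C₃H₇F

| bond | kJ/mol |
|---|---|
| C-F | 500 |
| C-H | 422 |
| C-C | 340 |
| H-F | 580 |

D(C=C) ≈ 633 kJ/mol

Let D be the C=C bond energy.
Σ(broken) = 1×340 + 6×422 + 1×D + 1×580 = 3452 + D
Σ(formed) = 2×340 + 1×500 + 7×422 = 4134
ΔH = Σ(broken) − Σ(formed) = (3452 + D) − (4134) = −682 + D
Setting this equal to −49 kJ gives D = 633 kJ/mol.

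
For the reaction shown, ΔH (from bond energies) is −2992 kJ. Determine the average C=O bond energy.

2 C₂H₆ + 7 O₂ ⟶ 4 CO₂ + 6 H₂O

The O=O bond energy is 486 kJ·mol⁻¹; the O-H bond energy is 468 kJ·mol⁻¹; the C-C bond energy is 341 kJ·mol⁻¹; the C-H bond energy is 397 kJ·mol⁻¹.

D(C=O) ≈ 778 kJ/mol

Let D be the C=O bond energy.
Σ(broken) = 2×341 + 12×397 + 7×486 = 8848
Σ(formed) = 8×D + 12×468 = 5616 + 8D
ΔH = Σ(broken) − Σ(formed) = (8848) − (5616 + 8D) = +3232 − 8D
Setting this equal to −2992 kJ gives 8D = 6224, so D = 778 kJ/mol.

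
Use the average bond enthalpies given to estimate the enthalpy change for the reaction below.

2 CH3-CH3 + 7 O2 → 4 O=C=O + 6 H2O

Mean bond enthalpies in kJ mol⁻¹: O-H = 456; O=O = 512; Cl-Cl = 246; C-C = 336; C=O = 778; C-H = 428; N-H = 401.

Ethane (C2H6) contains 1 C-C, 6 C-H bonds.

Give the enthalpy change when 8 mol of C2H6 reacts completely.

Bonds broken (reactants):
  C-C: 2 × 336 = 672
  C-H: 12 × 428 = 5136
  O=O: 7 × 512 = 3584
  Σ(broken) = 9392 kJ
Bonds formed (products):
  C=O: 8 × 778 = 6224
  O-H: 12 × 456 = 5472
  Σ(formed) = 11696 kJ
ΔH = Σ(broken) − Σ(formed) = 9392 − 11696 = −2304 kJ
For 4× the reaction as written: 4 × (−2304) = −9216 kJ

ΔH = −9216 kJ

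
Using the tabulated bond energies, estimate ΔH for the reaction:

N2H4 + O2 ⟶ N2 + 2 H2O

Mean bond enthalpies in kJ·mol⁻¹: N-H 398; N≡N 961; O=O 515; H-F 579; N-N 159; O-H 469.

ΔH ≈ −571 kJ

Bonds broken (reactants):
  N-H: 4 × 398 = 1592
  N-N: 1 × 159 = 159
  O=O: 1 × 515 = 515
  Σ(broken) = 2266 kJ
Bonds formed (products):
  N≡N: 1 × 961 = 961
  O-H: 4 × 469 = 1876
  Σ(formed) = 2837 kJ
ΔH = Σ(broken) − Σ(formed) = 2266 − 2837 = −571 kJ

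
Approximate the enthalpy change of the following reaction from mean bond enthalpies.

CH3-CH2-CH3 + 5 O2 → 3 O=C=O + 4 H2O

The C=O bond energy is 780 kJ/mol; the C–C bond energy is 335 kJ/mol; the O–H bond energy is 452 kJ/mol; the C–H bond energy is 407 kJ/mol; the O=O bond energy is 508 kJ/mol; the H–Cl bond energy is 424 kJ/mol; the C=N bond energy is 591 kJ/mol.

ΔH ≈ −1830 kJ

Bonds broken (reactants):
  C–C: 2 × 335 = 670
  C–H: 8 × 407 = 3256
  O=O: 5 × 508 = 2540
  Σ(broken) = 6466 kJ
Bonds formed (products):
  C=O: 6 × 780 = 4680
  O–H: 8 × 452 = 3616
  Σ(formed) = 8296 kJ
ΔH = Σ(broken) − Σ(formed) = 6466 − 8296 = −1830 kJ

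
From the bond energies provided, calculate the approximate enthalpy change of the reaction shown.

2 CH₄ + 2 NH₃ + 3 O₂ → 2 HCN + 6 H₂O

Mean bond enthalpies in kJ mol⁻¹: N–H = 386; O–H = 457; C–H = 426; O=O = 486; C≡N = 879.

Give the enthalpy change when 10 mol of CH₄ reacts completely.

Bonds broken (reactants):
  C–H: 8 × 426 = 3408
  N–H: 6 × 386 = 2316
  O=O: 3 × 486 = 1458
  Σ(broken) = 7182 kJ
Bonds formed (products):
  C≡N: 2 × 879 = 1758
  C–H: 2 × 426 = 852
  O–H: 12 × 457 = 5484
  Σ(formed) = 8094 kJ
ΔH = Σ(broken) − Σ(formed) = 7182 − 8094 = −912 kJ
For 5× the reaction as written: 5 × (−912) = −4560 kJ

ΔH = −4560 kJ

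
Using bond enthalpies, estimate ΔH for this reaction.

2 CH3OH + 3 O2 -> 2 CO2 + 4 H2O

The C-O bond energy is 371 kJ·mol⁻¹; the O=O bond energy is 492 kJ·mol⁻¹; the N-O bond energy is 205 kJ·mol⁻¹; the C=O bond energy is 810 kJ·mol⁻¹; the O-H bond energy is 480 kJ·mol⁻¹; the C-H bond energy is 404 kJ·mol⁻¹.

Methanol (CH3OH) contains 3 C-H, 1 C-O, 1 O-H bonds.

ΔH ≈ −1478 kJ

Bonds broken (reactants):
  C-H: 6 × 404 = 2424
  C-O: 2 × 371 = 742
  O-H: 2 × 480 = 960
  O=O: 3 × 492 = 1476
  Σ(broken) = 5602 kJ
Bonds formed (products):
  C=O: 4 × 810 = 3240
  O-H: 8 × 480 = 3840
  Σ(formed) = 7080 kJ
ΔH = Σ(broken) − Σ(formed) = 5602 − 7080 = −1478 kJ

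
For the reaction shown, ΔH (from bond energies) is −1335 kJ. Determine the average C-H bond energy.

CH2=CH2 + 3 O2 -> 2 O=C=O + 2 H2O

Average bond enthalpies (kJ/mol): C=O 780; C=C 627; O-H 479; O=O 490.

Let D be the C-H bond energy.
Σ(broken) = 4×D + 1×627 + 3×490 = 2097 + 4D
Σ(formed) = 4×780 + 4×479 = 5036
ΔH = Σ(broken) − Σ(formed) = (2097 + 4D) − (5036) = −2939 + 4D
Setting this equal to −1335 kJ gives 4D = 1604, so D = 401 kJ/mol.

D(C-H) ≈ 401 kJ/mol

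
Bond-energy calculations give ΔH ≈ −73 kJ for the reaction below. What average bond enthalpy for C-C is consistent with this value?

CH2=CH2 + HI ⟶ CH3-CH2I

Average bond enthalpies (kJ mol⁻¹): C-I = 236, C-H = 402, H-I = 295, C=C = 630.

D(C-C) ≈ 360 kJ/mol

Let D be the C-C bond energy.
Σ(broken) = 4×402 + 1×630 + 1×295 = 2533
Σ(formed) = 1×D + 5×402 + 1×236 = 2246 + D
ΔH = Σ(broken) − Σ(formed) = (2533) − (2246 + D) = +287 − D
Setting this equal to −73 kJ gives D = 360 kJ/mol.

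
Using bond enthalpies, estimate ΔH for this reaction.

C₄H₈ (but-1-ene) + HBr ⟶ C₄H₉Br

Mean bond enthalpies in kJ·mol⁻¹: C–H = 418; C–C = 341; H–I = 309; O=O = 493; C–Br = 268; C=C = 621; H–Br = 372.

ΔH ≈ −34 kJ

Bonds broken (reactants):
  C–C: 2 × 341 = 682
  C–H: 8 × 418 = 3344
  C=C: 1 × 621 = 621
  H–Br: 1 × 372 = 372
  Σ(broken) = 5019 kJ
Bonds formed (products):
  C–Br: 1 × 268 = 268
  C–C: 3 × 341 = 1023
  C–H: 9 × 418 = 3762
  Σ(formed) = 5053 kJ
ΔH = Σ(broken) − Σ(formed) = 5019 − 5053 = −34 kJ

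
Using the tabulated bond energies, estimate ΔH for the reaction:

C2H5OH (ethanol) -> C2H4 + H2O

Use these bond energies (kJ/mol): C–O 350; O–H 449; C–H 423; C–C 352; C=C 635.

Bonds broken (reactants):
  C–C: 1 × 352 = 352
  C–H: 5 × 423 = 2115
  C–O: 1 × 350 = 350
  O–H: 1 × 449 = 449
  Σ(broken) = 3266 kJ
Bonds formed (products):
  C–H: 4 × 423 = 1692
  C=C: 1 × 635 = 635
  O–H: 2 × 449 = 898
  Σ(formed) = 3225 kJ
ΔH = Σ(broken) − Σ(formed) = 3266 − 3225 = +41 kJ

ΔH ≈ +41 kJ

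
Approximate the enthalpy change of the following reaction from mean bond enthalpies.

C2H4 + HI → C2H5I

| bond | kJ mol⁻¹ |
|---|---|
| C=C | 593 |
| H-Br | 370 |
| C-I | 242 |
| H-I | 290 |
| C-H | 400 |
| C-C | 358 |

ΔH ≈ −117 kJ

Bonds broken (reactants):
  C-H: 4 × 400 = 1600
  C=C: 1 × 593 = 593
  H-I: 1 × 290 = 290
  Σ(broken) = 2483 kJ
Bonds formed (products):
  C-C: 1 × 358 = 358
  C-H: 5 × 400 = 2000
  C-I: 1 × 242 = 242
  Σ(formed) = 2600 kJ
ΔH = Σ(broken) − Σ(formed) = 2483 − 2600 = −117 kJ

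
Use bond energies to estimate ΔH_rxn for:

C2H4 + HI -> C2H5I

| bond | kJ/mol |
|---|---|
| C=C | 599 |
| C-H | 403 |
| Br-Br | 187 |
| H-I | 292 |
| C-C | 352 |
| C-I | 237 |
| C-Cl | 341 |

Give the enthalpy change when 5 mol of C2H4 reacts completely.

Bonds broken (reactants):
  C-H: 4 × 403 = 1612
  C=C: 1 × 599 = 599
  H-I: 1 × 292 = 292
  Σ(broken) = 2503 kJ
Bonds formed (products):
  C-C: 1 × 352 = 352
  C-H: 5 × 403 = 2015
  C-I: 1 × 237 = 237
  Σ(formed) = 2604 kJ
ΔH = Σ(broken) − Σ(formed) = 2503 − 2604 = −101 kJ
For 5× the reaction as written: 5 × (−101) = −505 kJ

ΔH = −505 kJ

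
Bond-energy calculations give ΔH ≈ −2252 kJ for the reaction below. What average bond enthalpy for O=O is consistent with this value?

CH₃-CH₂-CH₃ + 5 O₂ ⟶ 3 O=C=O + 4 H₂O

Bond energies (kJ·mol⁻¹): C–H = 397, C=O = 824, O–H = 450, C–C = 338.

Let D be the O=O bond energy.
Σ(broken) = 2×338 + 8×397 + 5×D = 3852 + 5D
Σ(formed) = 6×824 + 8×450 = 8544
ΔH = Σ(broken) − Σ(formed) = (3852 + 5D) − (8544) = −4692 + 5D
Setting this equal to −2252 kJ gives 5D = 2440, so D = 488 kJ/mol.

D(O=O) ≈ 488 kJ/mol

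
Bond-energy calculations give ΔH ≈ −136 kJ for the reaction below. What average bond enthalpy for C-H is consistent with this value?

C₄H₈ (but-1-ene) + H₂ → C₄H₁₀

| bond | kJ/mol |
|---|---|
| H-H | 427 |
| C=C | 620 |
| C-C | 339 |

D(C-H) ≈ 422 kJ/mol

Let D be the C-H bond energy.
Σ(broken) = 2×339 + 8×D + 1×620 + 1×427 = 1725 + 8D
Σ(formed) = 3×339 + 10×D = 1017 + 10D
ΔH = Σ(broken) − Σ(formed) = (1725 + 8D) − (1017 + 10D) = +708 − 2D
Setting this equal to −136 kJ gives 2D = 844, so D = 422 kJ/mol.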